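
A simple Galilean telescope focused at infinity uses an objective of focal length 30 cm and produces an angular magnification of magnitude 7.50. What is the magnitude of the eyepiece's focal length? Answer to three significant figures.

|M| = f_obj/|f_eye|, so |f_eye| = f_obj/|M| = 30/7.5 = 4.000 cm.
(The eyepiece is diverging, so its signed focal length is -4.000 cm.)

4.00 cm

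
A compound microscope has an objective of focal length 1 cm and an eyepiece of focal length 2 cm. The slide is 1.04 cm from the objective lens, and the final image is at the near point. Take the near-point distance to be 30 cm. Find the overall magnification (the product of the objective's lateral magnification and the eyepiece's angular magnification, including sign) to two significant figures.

Objective: 1/d_i = 1/f_obj - 1/d_o = 1/1 - 1/1.04 = 0.03846 cm^-1, so d_i = 26.000 cm.
m_obj = -d_i/d_o = -26.000/1.04 = -25.000.
Eyepiece angular magnification (image at near point): M_eye = 1 + D/f_e = 1 + 30/2 = 16.000.
Overall M = m_obj x M_eye = (-25.000)(16.000) = -400.00.

-400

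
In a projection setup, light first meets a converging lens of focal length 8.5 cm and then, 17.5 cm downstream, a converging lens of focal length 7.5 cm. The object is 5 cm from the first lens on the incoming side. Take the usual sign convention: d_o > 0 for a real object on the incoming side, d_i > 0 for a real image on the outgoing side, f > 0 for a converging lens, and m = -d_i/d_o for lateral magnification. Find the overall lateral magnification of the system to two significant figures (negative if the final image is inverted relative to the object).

Applying the thin-lens equation to the first lens, 1/8.5 = 1/5 + 1/d_i1, which gives d_i1 = -12.143 cm.
Its lateral magnification is m_1 = -d_i1/d_o1 = -(-12.143)/5 = 2.4286.
With d_i1 < 0 the first image is virtual and lies on the object side; the object distance for lens 2 is d_o2 = 17.5 - (-12.143) = 29.643 cm.
Applying the thin-lens equation again with f_2 = 7.5 cm and d_o2 = 29.643 cm gives d_i2 = 10.040 cm.
m_2 = -(10.040)/(29.643) = -0.3387.
Total m = m_1 x m_2 = (2.4286)(-0.3387) = -0.8226.

-0.82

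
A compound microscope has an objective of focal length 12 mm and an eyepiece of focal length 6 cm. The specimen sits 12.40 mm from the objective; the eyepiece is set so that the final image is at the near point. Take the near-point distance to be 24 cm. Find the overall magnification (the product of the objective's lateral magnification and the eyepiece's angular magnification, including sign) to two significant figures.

Convert to cm: f_obj = 12 mm = 1.2 cm; d_o = 12.40 mm = 1.24 cm.
Objective: 1/d_i = 1/f_obj - 1/d_o = 1/1.2 - 1/1.24 = 0.02688 cm^-1, so d_i = 37.200 cm.
m_obj = -d_i/d_o = -37.200/1.24 = -30.000.
Eyepiece angular magnification (image at near point): M_eye = 1 + D/f_e = 1 + 24/6 = 5.000.
Overall M = m_obj x M_eye = (-30.000)(5.000) = -150.00.

-150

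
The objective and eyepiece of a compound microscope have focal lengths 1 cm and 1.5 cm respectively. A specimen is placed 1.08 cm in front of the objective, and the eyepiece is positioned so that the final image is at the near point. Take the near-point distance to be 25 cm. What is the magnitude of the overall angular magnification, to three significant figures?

221

Objective: 1/d_i = 1/f_obj - 1/d_o = 1/1 - 1/1.08 = 0.07407 cm^-1, so d_i = 13.500 cm.
m_obj = -d_i/d_o = -13.500/1.08 = -12.500.
Eyepiece angular magnification (image at near point): M_eye = 1 + D/f_e = 1 + 25/1.5 = 17.667.
Overall M = m_obj x M_eye = (-12.500)(17.667) = -220.83.
|M| = 220.83.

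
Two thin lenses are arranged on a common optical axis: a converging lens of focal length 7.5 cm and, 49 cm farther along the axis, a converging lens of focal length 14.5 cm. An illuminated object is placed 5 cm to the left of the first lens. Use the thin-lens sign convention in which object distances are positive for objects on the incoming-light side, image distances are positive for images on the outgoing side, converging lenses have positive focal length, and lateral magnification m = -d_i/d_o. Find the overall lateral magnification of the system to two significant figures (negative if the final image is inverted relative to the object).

First lens: d_i1 = 1/(1/7.5 - 1/5) = -15.000 cm.
m_1 = -(-15.000)/5 = 3.0000.
With d_i1 < 0 the first image is virtual and lies on the object side; the object distance for lens 2 is d_o2 = 49 - (-15.000) = 64.000 cm.
Second lens: d_i2 = 1/(1/14.5 - 1/(64.000)) = 18.747 cm.
m_2 = -(18.747)/(64.000) = -0.2929.
The system's lateral magnification is m_1 m_2 = (3.0000)(-0.2929) = -0.8788.

-0.88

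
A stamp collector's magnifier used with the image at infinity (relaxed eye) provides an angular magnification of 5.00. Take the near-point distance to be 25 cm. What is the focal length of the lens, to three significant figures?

5.00 cm

For the image at infinity, M = D/f.
f = D/M = 25/5.0 = 5.000 cm.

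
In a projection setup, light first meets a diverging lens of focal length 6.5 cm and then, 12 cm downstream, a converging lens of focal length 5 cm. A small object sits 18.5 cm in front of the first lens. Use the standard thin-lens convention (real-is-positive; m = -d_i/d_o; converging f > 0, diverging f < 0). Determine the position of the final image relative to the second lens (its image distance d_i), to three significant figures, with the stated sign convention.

7.12 cm

First lens: d_i1 = 1/(1/(-6.5) - 1/18.5) = -4.810 cm.
With d_i1 < 0 the first image is virtual and lies on the object side; the object distance for lens 2 is d_o2 = 12 - (-4.810) = 16.810 cm.
Second lens: d_i2 = 1/(1/5 - 1/(16.810)) = 7.117 cm.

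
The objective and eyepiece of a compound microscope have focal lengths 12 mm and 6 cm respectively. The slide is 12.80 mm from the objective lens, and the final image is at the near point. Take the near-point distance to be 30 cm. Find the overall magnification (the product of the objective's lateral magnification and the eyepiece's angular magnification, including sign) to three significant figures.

-90.0

Convert to cm: f_obj = 12 mm = 1.2 cm; d_o = 12.80 mm = 1.28 cm.
Objective: 1/d_i = 1/f_obj - 1/d_o = 1/1.2 - 1/1.28 = 0.05208 cm^-1, so d_i = 19.200 cm.
m_obj = -d_i/d_o = -19.200/1.28 = -15.000.
Eyepiece angular magnification (image at near point): M_eye = 1 + D/f_e = 1 + 30/6 = 6.000.
Overall M = m_obj x M_eye = (-15.000)(6.000) = -90.00.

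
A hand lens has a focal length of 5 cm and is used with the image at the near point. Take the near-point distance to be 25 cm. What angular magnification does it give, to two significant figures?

M = 1 + D/f = 1 + 25/5 = 6.000.

6.0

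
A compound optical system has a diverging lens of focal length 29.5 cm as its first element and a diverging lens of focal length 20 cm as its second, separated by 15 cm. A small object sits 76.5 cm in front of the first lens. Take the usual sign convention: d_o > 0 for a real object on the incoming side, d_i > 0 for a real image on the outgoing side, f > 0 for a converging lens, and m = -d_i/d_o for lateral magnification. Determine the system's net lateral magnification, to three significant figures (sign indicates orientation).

0.0989

Applying the thin-lens equation to the first lens, 1/(-29.5) = 1/76.5 + 1/d_i1, which gives d_i1 = -21.290 cm.
Its lateral magnification is m_1 = -d_i1/d_o1 = -(-21.290)/76.5 = 0.2783.
With d_i1 < 0 the first image is virtual and lies on the object side; the object distance for lens 2 is d_o2 = 15 - (-21.290) = 36.290 cm.
Applying the thin-lens equation again with f_2 = -20 cm and d_o2 = 36.290 cm gives d_i2 = -12.894 cm.
m_2 = -(-12.894)/(36.290) = 0.3553.
The system's lateral magnification is m_1 m_2 = (0.2783)(0.3553) = 0.0989.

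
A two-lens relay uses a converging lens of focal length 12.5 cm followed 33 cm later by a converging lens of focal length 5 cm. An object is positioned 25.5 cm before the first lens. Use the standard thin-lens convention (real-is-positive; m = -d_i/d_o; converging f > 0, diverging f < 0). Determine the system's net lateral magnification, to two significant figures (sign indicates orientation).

First lens: d_i1 = 1/(1/12.5 - 1/25.5) = 24.519 cm.
m_1 = -(24.519)/25.5 = -0.9615.
The intermediate image is 24.519 cm to the right of lens 1, so d_o2 = L - d_i1 = 33 - 24.519 = 8.481 cm.
Second lens: d_i2 = 1/(1/5 - 1/(8.481)) = 12.182 cm.
m_2 = -(12.182)/(8.481) = -1.4365.
The system's lateral magnification is m_1 m_2 = (-0.9615)(-1.4365) = 1.3812.

1.4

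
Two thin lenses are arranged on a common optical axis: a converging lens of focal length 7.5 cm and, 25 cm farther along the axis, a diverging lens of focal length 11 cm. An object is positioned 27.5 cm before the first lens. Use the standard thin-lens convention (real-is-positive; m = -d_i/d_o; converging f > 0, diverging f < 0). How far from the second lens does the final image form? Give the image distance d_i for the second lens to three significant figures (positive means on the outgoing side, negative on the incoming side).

First lens: d_i1 = 1/(1/7.5 - 1/27.5) = 10.312 cm.
The intermediate image is 10.312 cm to the right of lens 1, so d_o2 = L - d_i1 = 25 - 10.312 = 14.688 cm.
Second lens: d_i2 = 1/(1/(-11) - 1/(14.688)) = -6.290 cm.

-6.29 cm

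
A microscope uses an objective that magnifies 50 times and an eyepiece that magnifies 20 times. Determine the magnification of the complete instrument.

1000

The overall magnification of a compound microscope is the product of the objective and eyepiece magnifications:
M = M_obj x M_eye = 50 x 20 = 1000.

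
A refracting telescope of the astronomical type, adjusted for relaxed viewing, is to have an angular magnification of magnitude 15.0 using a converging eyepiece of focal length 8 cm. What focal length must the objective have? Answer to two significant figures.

120 cm

|M| = f_obj/|f_eye|, so f_obj = |M| x |f_eye| = 15.0 x 8 = 120.000 cm.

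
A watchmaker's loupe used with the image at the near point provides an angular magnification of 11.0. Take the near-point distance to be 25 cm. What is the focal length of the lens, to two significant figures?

For the image at the near point, M = 1 + D/f.
f = D/(M - 1) = 25/(11.0 - 1) = 2.500 cm.

2.5 cm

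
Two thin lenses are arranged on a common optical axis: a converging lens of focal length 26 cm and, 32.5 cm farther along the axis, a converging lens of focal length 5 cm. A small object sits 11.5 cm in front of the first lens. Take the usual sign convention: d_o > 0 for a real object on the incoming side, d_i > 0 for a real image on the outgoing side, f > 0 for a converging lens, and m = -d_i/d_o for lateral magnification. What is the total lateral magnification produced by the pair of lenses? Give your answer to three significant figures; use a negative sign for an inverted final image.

Applying the thin-lens equation to the first lens, 1/26 = 1/11.5 + 1/d_i1, which gives d_i1 = -20.621 cm.
Its lateral magnification is m_1 = -d_i1/d_o1 = -(-20.621)/11.5 = 1.7931.
The intermediate image is virtual, 20.621 cm to the left of lens 1, so d_o2 = L - d_i1 = 32.5 - (-20.621) = 53.121 cm.
Applying the thin-lens equation again with f_2 = 5 cm and d_o2 = 53.121 cm gives d_i2 = 5.520 cm.
m_2 = -(5.520)/(53.121) = -0.1039.
The system's lateral magnification is m_1 m_2 = (1.7931)(-0.1039) = -0.1863.

-0.186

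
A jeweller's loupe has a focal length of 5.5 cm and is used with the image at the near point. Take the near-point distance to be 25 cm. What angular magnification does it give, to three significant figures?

M = 1 + D/f = 1 + 25/5.5 = 5.545.

5.55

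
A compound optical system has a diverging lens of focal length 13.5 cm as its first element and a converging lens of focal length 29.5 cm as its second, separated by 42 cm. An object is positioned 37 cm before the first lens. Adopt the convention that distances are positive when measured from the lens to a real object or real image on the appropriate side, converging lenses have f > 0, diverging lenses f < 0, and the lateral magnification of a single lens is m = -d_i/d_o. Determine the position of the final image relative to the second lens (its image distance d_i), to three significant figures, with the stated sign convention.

68.4 cm

First lens: d_i1 = 1/(1/(-13.5) - 1/37) = -9.891 cm.
With d_i1 < 0 the first image is virtual and lies on the object side; the object distance for lens 2 is d_o2 = 42 - (-9.891) = 51.891 cm.
Second lens: d_i2 = 1/(1/29.5 - 1/(51.891)) = 68.366 cm.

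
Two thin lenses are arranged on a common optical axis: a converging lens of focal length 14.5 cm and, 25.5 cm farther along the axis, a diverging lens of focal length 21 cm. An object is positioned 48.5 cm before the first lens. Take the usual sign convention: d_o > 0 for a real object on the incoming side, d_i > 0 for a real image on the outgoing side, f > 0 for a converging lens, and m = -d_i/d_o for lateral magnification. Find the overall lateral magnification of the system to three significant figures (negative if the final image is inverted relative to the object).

-0.347

First lens: d_i1 = 1/(1/14.5 - 1/48.5) = 20.684 cm.
m_1 = -(20.684)/48.5 = -0.4265.
The intermediate image is 20.684 cm to the right of lens 1, so d_o2 = L - d_i1 = 25.5 - 20.684 = 4.816 cm.
Second lens: d_i2 = 1/(1/(-21) - 1/(4.816)) = -3.918 cm.
m_2 = -(-3.918)/(4.816) = 0.8134.
The system's lateral magnification is m_1 m_2 = (-0.4265)(0.8134) = -0.3469.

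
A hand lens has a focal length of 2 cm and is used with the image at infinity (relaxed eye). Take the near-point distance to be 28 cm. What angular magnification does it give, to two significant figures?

M = D/f = 28/2 = 14.000.

14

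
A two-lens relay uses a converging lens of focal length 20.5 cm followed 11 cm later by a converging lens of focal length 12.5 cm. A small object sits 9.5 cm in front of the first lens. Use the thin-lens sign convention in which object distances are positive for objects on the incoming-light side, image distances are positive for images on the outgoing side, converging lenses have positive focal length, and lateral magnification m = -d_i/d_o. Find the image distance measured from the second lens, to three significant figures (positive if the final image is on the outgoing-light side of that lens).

22.1 cm

First lens: d_i1 = 1/(1/20.5 - 1/9.5) = -17.705 cm.
With d_i1 < 0 the first image is virtual and lies on the object side; the object distance for lens 2 is d_o2 = 11 - (-17.705) = 28.705 cm.
Second lens: d_i2 = 1/(1/12.5 - 1/(28.705)) = 22.142 cm.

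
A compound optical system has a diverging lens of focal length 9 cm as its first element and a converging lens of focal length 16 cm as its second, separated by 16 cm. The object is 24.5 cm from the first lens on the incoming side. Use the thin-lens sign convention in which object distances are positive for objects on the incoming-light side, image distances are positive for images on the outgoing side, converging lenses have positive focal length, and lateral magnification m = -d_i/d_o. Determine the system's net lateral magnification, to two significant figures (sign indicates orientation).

-0.65

First lens: d_i1 = 1/(1/(-9) - 1/24.5) = -6.582 cm.
m_1 = -(-6.582)/24.5 = 0.2687.
The intermediate image is virtual, 6.582 cm to the left of lens 1, so d_o2 = L - d_i1 = 16 - (-6.582) = 22.582 cm.
Second lens: d_i2 = 1/(1/16 - 1/(22.582)) = 54.893 cm.
m_2 = -(54.893)/(22.582) = -2.4308.
Total m = m_1 x m_2 = (0.2687)(-2.4308) = -0.6531.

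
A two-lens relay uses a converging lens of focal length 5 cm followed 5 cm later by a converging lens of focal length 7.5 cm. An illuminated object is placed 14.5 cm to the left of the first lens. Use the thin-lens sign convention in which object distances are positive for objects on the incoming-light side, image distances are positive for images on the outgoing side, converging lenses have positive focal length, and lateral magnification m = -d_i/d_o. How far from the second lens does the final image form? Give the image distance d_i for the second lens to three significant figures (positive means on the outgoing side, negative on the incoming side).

1.95 cm

Applying the thin-lens equation to the first lens, 1/5 = 1/14.5 + 1/d_i1, which gives d_i1 = 7.632 cm.
Since 7.632 cm > 5 cm, the first image lies past the second lens and serves as a virtual object: d_o2 = L - d_i1 = -2.632 cm.
Applying the thin-lens equation again with f_2 = 7.5 cm and d_o2 = -2.632 cm gives d_i2 = 1.948 cm.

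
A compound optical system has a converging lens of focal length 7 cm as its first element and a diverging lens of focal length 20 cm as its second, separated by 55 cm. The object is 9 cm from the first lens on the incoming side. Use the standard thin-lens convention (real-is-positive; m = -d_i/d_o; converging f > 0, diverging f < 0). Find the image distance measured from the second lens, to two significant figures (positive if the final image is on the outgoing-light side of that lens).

Applying the thin-lens equation to the first lens, 1/7 = 1/9 + 1/d_i1, which gives d_i1 = 31.500 cm.
Object distance for lens 2: d_o2 = 55 - 31.500 = 23.500 cm.
Applying the thin-lens equation again with f_2 = -20 cm and d_o2 = 23.500 cm gives d_i2 = -10.805 cm.

-11 cm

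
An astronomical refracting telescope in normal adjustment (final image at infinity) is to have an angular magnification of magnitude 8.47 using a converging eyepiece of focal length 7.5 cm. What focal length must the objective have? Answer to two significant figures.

|M| = f_obj/|f_eye|, so f_obj = |M| x |f_eye| = 8.47 x 7.5 = 63.525 cm.

64 cm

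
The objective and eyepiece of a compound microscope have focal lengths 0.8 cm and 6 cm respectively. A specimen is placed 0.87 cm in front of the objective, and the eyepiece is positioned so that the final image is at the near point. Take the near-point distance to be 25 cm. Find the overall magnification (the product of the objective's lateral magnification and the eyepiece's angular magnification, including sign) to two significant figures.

-59

Objective: 1/d_i = 1/f_obj - 1/d_o = 1/0.8 - 1/0.87 = 0.10057 cm^-1, so d_i = 9.943 cm.
m_obj = -d_i/d_o = -9.943/0.87 = -11.429.
Eyepiece angular magnification (image at near point): M_eye = 1 + D/f_e = 1 + 25/6 = 5.167.
Overall M = m_obj x M_eye = (-11.429)(5.167) = -59.05.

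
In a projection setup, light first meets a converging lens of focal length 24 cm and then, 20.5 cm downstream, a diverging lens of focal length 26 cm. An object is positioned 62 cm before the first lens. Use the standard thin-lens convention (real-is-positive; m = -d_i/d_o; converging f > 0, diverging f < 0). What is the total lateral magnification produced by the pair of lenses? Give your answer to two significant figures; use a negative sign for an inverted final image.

-2.2

Applying the thin-lens equation to the first lens, 1/24 = 1/62 + 1/d_i1, which gives d_i1 = 39.158 cm.
Its lateral magnification is m_1 = -d_i1/d_o1 = -(39.158)/62 = -0.6316.
This image would form 39.158 cm past lens 1, i.e. 18.658 cm beyond lens 2, so it is a virtual object for lens 2: d_o2 = 20.5 - 39.158 = -18.658 cm.
Applying the thin-lens equation again with f_2 = -26 cm and d_o2 = -18.658 cm gives d_i2 = 66.072 cm.
m_2 = -(66.072)/(-18.658) = 3.5412.
The system's lateral magnification is m_1 m_2 = (-0.6316)(3.5412) = -2.2366.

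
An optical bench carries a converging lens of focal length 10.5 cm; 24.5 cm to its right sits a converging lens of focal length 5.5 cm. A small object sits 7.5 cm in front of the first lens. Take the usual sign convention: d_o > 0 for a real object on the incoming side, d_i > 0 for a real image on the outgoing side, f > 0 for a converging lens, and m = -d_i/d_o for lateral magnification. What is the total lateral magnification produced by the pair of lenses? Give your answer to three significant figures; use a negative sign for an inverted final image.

-0.425

Lens 1: 1/d_i1 = 1/f_1 - 1/d_o1 = 1/10.5 - 1/7.5 = -0.03810 cm^-1, so d_i1 = -26.250 cm.
m_1 = -(-26.250)/7.5 = 3.5000.
With d_i1 < 0 the first image is virtual and lies on the object side; the object distance for lens 2 is d_o2 = 24.5 - (-26.250) = 50.750 cm.
Lens 2: 1/d_i2 = 1/f_2 - 1/d_o2 = 1/5.5 - 1/(50.750) = 0.16211 cm^-1, so d_i2 = 6.169 cm.
m_2 = -(6.169)/(50.750) = -0.1215.
Total m = m_1 x m_2 = (3.5000)(-0.1215) = -0.4254.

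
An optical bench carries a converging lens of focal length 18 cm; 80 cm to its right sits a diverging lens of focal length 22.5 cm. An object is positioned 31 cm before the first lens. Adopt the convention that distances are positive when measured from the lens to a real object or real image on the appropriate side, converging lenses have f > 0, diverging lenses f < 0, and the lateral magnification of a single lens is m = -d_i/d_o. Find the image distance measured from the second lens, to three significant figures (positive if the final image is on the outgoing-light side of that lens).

-14.0 cm

First lens: d_i1 = 1/(1/18 - 1/31) = 42.923 cm.
The intermediate image is 42.923 cm to the right of lens 1, so d_o2 = L - d_i1 = 80 - 42.923 = 37.077 cm.
Second lens: d_i2 = 1/(1/(-22.5) - 1/(37.077)) = -14.003 cm.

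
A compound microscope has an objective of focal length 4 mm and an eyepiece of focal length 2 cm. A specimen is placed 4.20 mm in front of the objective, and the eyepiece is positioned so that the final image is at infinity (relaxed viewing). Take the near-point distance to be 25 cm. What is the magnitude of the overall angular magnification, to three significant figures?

250

Convert to cm: f_obj = 4 mm = 0.4 cm; d_o = 4.20 mm = 0.42 cm.
Objective: 1/d_i = 1/f_obj - 1/d_o = 1/0.4 - 1/0.42 = 0.11905 cm^-1, so d_i = 8.400 cm.
m_obj = -d_i/d_o = -8.400/0.42 = -20.000.
Eyepiece angular magnification (image at infinity): M_eye = D/f_e = 25/2 = 12.500.
Overall M = m_obj x M_eye = (-20.000)(12.500) = -250.00.
|M| = 250.00.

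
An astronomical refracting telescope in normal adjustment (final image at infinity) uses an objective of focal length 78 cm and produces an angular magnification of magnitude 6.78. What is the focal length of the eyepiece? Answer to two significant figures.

12 cm

|M| = f_obj/f_eye, so f_eye = f_obj/|M| = 78/6.78 = 11.504 cm.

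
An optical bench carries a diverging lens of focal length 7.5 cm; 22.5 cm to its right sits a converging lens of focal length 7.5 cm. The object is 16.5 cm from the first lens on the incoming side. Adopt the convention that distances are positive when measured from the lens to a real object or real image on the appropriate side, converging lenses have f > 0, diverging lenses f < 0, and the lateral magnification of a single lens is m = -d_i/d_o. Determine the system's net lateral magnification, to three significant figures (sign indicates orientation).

-0.116

Applying the thin-lens equation to the first lens, 1/(-7.5) = 1/16.5 + 1/d_i1, which gives d_i1 = -5.156 cm.
Its lateral magnification is m_1 = -d_i1/d_o1 = -(-5.156)/16.5 = 0.3125.
The intermediate image is virtual, 5.156 cm to the left of lens 1, so d_o2 = L - d_i1 = 22.5 - (-5.156) = 27.656 cm.
Applying the thin-lens equation again with f_2 = 7.5 cm and d_o2 = 27.656 cm gives d_i2 = 10.291 cm.
m_2 = -(10.291)/(27.656) = -0.3721.
The system's lateral magnification is m_1 m_2 = (0.3125)(-0.3721) = -0.1163.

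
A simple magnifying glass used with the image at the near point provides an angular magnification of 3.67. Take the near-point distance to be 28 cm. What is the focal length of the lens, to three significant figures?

10.5 cm

For the image at the near point, M = 1 + D/f.
f = D/(M - 1) = 28/(3.67 - 1) = 10.487 cm.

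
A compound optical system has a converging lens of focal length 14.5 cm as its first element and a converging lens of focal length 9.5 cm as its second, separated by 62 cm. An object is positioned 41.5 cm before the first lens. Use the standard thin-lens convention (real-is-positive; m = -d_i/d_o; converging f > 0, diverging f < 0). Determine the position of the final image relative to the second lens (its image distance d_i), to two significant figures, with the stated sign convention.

12 cm

First lens: d_i1 = 1/(1/14.5 - 1/41.5) = 22.287 cm.
The intermediate image is 22.287 cm to the right of lens 1, so d_o2 = L - d_i1 = 62 - 22.287 = 39.713 cm.
Second lens: d_i2 = 1/(1/9.5 - 1/(39.713)) = 12.487 cm.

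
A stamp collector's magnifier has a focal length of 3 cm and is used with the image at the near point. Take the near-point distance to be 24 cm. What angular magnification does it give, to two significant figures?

M = 1 + D/f = 1 + 24/3 = 9.000.

9.0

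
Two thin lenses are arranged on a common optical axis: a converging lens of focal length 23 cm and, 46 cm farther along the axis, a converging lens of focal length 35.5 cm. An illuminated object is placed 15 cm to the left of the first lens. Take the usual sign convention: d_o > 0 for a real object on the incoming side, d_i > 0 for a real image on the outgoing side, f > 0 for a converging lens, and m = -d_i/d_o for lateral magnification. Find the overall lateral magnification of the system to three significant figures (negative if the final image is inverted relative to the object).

-1.90

First lens: d_i1 = 1/(1/23 - 1/15) = -43.125 cm.
m_1 = -(-43.125)/15 = 2.8750.
The intermediate image is virtual, 43.125 cm to the left of lens 1, so d_o2 = L - d_i1 = 46 - (-43.125) = 89.125 cm.
Second lens: d_i2 = 1/(1/35.5 - 1/(89.125)) = 59.001 cm.
m_2 = -(59.001)/(89.125) = -0.6620.
The system's lateral magnification is m_1 m_2 = (2.8750)(-0.6620) = -1.9033.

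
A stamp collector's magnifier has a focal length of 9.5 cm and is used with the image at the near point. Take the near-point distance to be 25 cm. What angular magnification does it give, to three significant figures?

3.63

M = 1 + D/f = 1 + 25/9.5 = 3.632.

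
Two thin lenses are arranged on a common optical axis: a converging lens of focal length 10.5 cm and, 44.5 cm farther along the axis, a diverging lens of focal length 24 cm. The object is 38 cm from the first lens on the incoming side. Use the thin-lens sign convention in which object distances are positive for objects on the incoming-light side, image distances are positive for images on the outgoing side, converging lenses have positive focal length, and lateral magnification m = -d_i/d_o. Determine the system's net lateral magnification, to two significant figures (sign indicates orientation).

-0.17

Applying the thin-lens equation to the first lens, 1/10.5 = 1/38 + 1/d_i1, which gives d_i1 = 14.509 cm.
Its lateral magnification is m_1 = -d_i1/d_o1 = -(14.509)/38 = -0.3818.
That image sits 29.991 cm in front of the second lens, so d_o2 = 29.991 cm.
Applying the thin-lens equation again with f_2 = -24 cm and d_o2 = 29.991 cm gives d_i2 = -13.332 cm.
m_2 = -(-13.332)/(29.991) = 0.4445.
Total m = m_1 x m_2 = (-0.3818)(0.4445) = -0.1697.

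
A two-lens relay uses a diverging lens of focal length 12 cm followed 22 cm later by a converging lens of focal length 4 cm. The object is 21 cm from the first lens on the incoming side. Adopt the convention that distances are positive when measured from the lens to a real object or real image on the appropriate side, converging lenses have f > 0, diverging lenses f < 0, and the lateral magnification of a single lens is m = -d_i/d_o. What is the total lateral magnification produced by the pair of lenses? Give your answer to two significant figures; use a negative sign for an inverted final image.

-0.057

Lens 1: 1/d_i1 = 1/f_1 - 1/d_o1 = 1/(-12) - 1/21 = -0.13095 cm^-1, so d_i1 = -7.636 cm.
m_1 = -(-7.636)/21 = 0.3636.
The intermediate image is virtual, 7.636 cm to the left of lens 1, so d_o2 = L - d_i1 = 22 - (-7.636) = 29.636 cm.
Lens 2: 1/d_i2 = 1/f_2 - 1/d_o2 = 1/4 - 1/(29.636) = 0.21626 cm^-1, so d_i2 = 4.624 cm.
m_2 = -(4.624)/(29.636) = -0.1560.
Total m = m_1 x m_2 = (0.3636)(-0.1560) = -0.0567.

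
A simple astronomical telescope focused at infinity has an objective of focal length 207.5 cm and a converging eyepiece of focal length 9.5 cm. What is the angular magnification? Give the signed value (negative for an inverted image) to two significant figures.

-22

M = -f_obj/f_eye = -207.5/(9.5) = -21.842.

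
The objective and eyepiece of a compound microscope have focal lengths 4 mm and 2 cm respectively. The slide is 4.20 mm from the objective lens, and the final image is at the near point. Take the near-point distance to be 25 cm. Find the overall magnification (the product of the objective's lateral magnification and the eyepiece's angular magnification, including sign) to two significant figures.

-270

Convert to cm: f_obj = 4 mm = 0.4 cm; d_o = 4.20 mm = 0.42 cm.
Objective: 1/d_i = 1/f_obj - 1/d_o = 1/0.4 - 1/0.42 = 0.11905 cm^-1, so d_i = 8.400 cm.
m_obj = -d_i/d_o = -8.400/0.42 = -20.000.
Eyepiece angular magnification (image at near point): M_eye = 1 + D/f_e = 1 + 25/2 = 13.500.
Overall M = m_obj x M_eye = (-20.000)(13.500) = -270.00.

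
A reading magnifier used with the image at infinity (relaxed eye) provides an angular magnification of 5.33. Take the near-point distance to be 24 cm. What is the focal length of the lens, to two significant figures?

For the image at infinity, M = D/f.
f = D/M = 24/5.33 = 4.503 cm.

4.5 cm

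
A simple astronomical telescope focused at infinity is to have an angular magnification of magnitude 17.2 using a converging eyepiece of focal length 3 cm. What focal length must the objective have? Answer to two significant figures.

52 cm

|M| = f_obj/|f_eye|, so f_obj = |M| x |f_eye| = 17.2 x 3 = 51.600 cm.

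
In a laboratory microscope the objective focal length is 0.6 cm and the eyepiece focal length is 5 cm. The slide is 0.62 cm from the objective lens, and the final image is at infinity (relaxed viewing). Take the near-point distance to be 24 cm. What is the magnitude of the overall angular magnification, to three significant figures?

Objective: 1/d_i = 1/f_obj - 1/d_o = 1/0.6 - 1/0.62 = 0.05376 cm^-1, so d_i = 18.600 cm.
m_obj = -d_i/d_o = -18.600/0.62 = -30.000.
Eyepiece angular magnification (image at infinity): M_eye = D/f_e = 24/5 = 4.800.
Overall M = m_obj x M_eye = (-30.000)(4.800) = -144.00.
|M| = 144.00.

144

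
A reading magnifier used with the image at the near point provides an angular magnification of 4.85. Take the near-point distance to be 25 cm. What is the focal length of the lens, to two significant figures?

6.5 cm

For the image at the near point, M = 1 + D/f.
f = D/(M - 1) = 25/(4.85 - 1) = 6.494 cm.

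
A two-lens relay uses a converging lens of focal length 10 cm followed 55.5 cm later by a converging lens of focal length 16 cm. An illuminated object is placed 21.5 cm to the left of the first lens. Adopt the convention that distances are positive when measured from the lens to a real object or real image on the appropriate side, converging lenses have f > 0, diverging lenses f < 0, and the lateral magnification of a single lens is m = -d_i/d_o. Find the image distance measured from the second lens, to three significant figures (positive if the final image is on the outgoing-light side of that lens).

Lens 1: 1/d_i1 = 1/f_1 - 1/d_o1 = 1/10 - 1/21.5 = 0.05349 cm^-1, so d_i1 = 18.696 cm.
Object distance for lens 2: d_o2 = 55.5 - 18.696 = 36.804 cm.
Lens 2: 1/d_i2 = 1/f_2 - 1/d_o2 = 1/16 - 1/(36.804) = 0.03533 cm^-1, so d_i2 = 28.305 cm.

28.3 cm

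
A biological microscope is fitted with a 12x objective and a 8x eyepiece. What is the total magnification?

96

The overall magnification of a compound microscope is the product of the objective and eyepiece magnifications:
M = M_obj x M_eye = 12 x 8 = 96.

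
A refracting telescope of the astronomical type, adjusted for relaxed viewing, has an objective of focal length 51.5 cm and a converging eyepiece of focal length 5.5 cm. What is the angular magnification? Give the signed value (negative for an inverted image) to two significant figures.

M = -f_obj/f_eye = -51.5/(5.5) = -9.364.

-9.4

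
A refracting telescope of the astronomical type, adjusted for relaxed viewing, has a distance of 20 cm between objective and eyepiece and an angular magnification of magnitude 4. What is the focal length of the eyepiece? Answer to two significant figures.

In normal adjustment the tube length equals f_obj + f_eye and |M| = f_obj/f_eye.
So f_obj = 4 f_eye and 4 f_eye + f_eye = 20 cm, giving f_eye = 20/5 = 4.000 cm and f_obj = 16.000 cm.

4.0 cm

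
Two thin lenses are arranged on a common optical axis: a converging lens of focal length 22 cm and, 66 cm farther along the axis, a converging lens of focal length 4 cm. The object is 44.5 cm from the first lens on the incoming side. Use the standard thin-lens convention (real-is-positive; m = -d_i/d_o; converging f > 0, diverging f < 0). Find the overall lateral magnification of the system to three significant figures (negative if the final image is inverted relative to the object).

Lens 1: 1/d_i1 = 1/f_1 - 1/d_o1 = 1/22 - 1/44.5 = 0.02298 cm^-1, so d_i1 = 43.511 cm.
m_1 = -(43.511)/44.5 = -0.9778.
The intermediate image is 43.511 cm to the right of lens 1, so d_o2 = L - d_i1 = 66 - 43.511 = 22.489 cm.
Lens 2: 1/d_i2 = 1/f_2 - 1/d_o2 = 1/4 - 1/(22.489) = 0.20553 cm^-1, so d_i2 = 4.865 cm.
m_2 = -(4.865)/(22.489) = -0.2163.
Total m = m_1 x m_2 = (-0.9778)(-0.2163) = 0.2115.

0.212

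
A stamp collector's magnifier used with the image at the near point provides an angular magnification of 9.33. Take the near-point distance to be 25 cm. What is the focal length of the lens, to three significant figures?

3.00 cm

For the image at the near point, M = 1 + D/f.
f = D/(M - 1) = 25/(9.33 - 1) = 3.001 cm.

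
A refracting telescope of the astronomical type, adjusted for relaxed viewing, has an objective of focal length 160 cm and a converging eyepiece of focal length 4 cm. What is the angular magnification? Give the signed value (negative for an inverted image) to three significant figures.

-40.0

M = -f_obj/f_eye = -160/(4) = -40.000.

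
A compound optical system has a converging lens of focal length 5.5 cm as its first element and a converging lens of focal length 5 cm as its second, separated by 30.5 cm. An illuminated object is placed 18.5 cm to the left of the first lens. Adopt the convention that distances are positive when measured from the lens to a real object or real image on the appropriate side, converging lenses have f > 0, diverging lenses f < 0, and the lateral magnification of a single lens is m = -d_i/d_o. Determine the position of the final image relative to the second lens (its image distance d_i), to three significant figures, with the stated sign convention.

First lens: d_i1 = 1/(1/5.5 - 1/18.5) = 7.827 cm.
The intermediate image is 7.827 cm to the right of lens 1, so d_o2 = L - d_i1 = 30.5 - 7.827 = 22.673 cm.
Second lens: d_i2 = 1/(1/5 - 1/(22.673)) = 6.415 cm.

6.41 cm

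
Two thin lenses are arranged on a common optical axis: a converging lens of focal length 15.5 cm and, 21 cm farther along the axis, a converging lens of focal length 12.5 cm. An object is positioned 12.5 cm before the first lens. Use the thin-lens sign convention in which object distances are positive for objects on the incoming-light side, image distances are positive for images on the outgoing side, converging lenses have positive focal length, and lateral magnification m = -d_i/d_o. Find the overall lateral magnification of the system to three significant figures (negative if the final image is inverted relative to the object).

-0.884

First lens: d_i1 = 1/(1/15.5 - 1/12.5) = -64.583 cm.
m_1 = -(-64.583)/12.5 = 5.1667.
The intermediate image is virtual, 64.583 cm to the left of lens 1, so d_o2 = L - d_i1 = 21 - (-64.583) = 85.583 cm.
Second lens: d_i2 = 1/(1/12.5 - 1/(85.583)) = 14.638 cm.
m_2 = -(14.638)/(85.583) = -0.1710.
Total m = m_1 x m_2 = (5.1667)(-0.1710) = -0.8837.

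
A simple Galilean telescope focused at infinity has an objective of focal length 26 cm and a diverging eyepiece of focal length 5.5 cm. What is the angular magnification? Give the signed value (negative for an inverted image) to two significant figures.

M = -f_obj/f_eye = -26/(-5.5) = 4.727.

4.7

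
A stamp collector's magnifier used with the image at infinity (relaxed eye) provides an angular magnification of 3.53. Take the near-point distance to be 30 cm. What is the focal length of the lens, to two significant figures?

8.5 cm

For the image at infinity, M = D/f.
f = D/M = 30/3.53 = 8.499 cm.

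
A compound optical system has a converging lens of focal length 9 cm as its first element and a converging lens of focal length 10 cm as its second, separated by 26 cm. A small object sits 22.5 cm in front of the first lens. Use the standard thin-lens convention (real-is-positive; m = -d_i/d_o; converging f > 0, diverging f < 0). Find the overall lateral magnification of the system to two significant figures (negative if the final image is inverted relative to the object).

6.7

Lens 1: 1/d_i1 = 1/f_1 - 1/d_o1 = 1/9 - 1/22.5 = 0.06667 cm^-1, so d_i1 = 15.000 cm.
m_1 = -(15.000)/22.5 = -0.6667.
That image sits 11.000 cm in front of the second lens, so d_o2 = 11.000 cm.
Lens 2: 1/d_i2 = 1/f_2 - 1/d_o2 = 1/10 - 1/(11.000) = 0.00909 cm^-1, so d_i2 = 110.000 cm.
m_2 = -(110.000)/(11.000) = -10.0000.
Overall magnification: m = m_1 m_2 = 6.6667.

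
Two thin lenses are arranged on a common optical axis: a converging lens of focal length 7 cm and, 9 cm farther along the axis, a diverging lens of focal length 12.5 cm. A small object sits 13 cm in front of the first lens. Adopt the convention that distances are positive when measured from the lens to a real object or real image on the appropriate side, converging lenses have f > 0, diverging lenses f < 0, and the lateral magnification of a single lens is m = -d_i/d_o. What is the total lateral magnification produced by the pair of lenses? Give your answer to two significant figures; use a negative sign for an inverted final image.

Lens 1: 1/d_i1 = 1/f_1 - 1/d_o1 = 1/7 - 1/13 = 0.06593 cm^-1, so d_i1 = 15.167 cm.
m_1 = -(15.167)/13 = -1.1667.
Since 15.167 cm > 9 cm, the first image lies past the second lens and serves as a virtual object: d_o2 = L - d_i1 = -6.167 cm.
Lens 2: 1/d_i2 = 1/f_2 - 1/d_o2 = 1/(-12.5) - 1/(-6.167) = 0.08216 cm^-1, so d_i2 = 12.171 cm.
m_2 = -(12.171)/(-6.167) = 1.9737.
The system's lateral magnification is m_1 m_2 = (-1.1667)(1.9737) = -2.3026.

-2.3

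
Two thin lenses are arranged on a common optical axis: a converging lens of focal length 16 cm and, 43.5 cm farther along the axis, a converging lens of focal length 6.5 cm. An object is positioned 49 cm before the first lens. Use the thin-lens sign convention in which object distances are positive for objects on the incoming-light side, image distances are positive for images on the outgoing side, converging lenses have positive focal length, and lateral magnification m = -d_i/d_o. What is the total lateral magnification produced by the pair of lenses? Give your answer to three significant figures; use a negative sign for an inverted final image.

Applying the thin-lens equation to the first lens, 1/16 = 1/49 + 1/d_i1, which gives d_i1 = 23.758 cm.
Its lateral magnification is m_1 = -d_i1/d_o1 = -(23.758)/49 = -0.4848.
The intermediate image is 23.758 cm to the right of lens 1, so d_o2 = L - d_i1 = 43.5 - 23.758 = 19.742 cm.
Applying the thin-lens equation again with f_2 = 6.5 cm and d_o2 = 19.742 cm gives d_i2 = 9.691 cm.
m_2 = -(9.691)/(19.742) = -0.4908.
Total m = m_1 x m_2 = (-0.4848)(-0.4908) = 0.2380.

0.238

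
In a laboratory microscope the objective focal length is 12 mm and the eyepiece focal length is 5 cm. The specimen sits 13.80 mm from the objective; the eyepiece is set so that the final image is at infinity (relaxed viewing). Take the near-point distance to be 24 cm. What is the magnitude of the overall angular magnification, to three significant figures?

Convert to cm: f_obj = 12 mm = 1.2 cm; d_o = 13.80 mm = 1.38 cm.
Objective: 1/d_i = 1/f_obj - 1/d_o = 1/1.2 - 1/1.38 = 0.10870 cm^-1, so d_i = 9.200 cm.
m_obj = -d_i/d_o = -9.200/1.38 = -6.667.
Eyepiece angular magnification (image at infinity): M_eye = D/f_e = 24/5 = 4.800.
Overall M = m_obj x M_eye = (-6.667)(4.800) = -32.00.
|M| = 32.00.

32.0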